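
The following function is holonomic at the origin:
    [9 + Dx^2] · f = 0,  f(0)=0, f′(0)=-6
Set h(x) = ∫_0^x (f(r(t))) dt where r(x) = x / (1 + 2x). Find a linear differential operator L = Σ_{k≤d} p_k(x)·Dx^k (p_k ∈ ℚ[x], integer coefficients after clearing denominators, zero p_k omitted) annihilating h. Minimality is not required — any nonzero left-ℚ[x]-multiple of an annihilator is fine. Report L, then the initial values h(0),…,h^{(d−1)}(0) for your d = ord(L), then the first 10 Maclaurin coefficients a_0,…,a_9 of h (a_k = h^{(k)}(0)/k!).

L = 9·Dx + (4 + 24·x + 48·x^2 + 32·x^3)·Dx^2 + (1 + 8·x + 24·x^2 + 32·x^3 + 16·x^4)·Dx^3  (order 3).
h: a_k = 0, 0, -3, 4, -15/4, -6/5, 773/40, -975/14, 429483/2240, -27721/60, …
ICs: h(0) = 0, h′(0) = 0, h′′(0) = -6.

f: a_k = 0, -6, 0, 9, 0, -81/20, 0, 243/280, 0, -243/2240, …
h₀=f(r): pull back L_f along r ⇒ L₀.
h=∫₀ˣh₀: take L = L₀·Dx.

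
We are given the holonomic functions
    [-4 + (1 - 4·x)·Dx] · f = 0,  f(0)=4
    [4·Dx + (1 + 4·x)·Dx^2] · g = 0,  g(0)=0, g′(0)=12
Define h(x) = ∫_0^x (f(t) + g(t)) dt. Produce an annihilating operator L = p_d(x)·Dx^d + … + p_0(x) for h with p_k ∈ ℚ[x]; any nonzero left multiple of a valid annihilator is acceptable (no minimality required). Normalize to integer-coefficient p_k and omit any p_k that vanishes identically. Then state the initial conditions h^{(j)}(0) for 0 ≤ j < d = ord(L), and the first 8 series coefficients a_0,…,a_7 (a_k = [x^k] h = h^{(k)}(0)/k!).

L = (160 + 128·x)·Dx^2 + (16 + 256·x + 256·x^2)·Dx^3 + (-3 - 4·x + 48·x^2 + 64·x^3)·Dx^4  (order 4).
h: a_k = 0, 4, 14, 40/3, 80, 832/5, 11776/15, 2048, …
ICs: h(0) = 0, h′(0) = 4, h′′(0) = 28, h′′′(0) = 80.

f: a_k = 4, 16, 64, 256, 1024, 4096, 16384, 65536, …
g: a_k = 0, 12, -24, 64, -192, 3072/5, -2048, 49152/7, …
Weyl lclm of L_f,L_g ⇒ L₀ (ord ≤ 3).
h=∫h₀ ⇒ L = L₀·Dx.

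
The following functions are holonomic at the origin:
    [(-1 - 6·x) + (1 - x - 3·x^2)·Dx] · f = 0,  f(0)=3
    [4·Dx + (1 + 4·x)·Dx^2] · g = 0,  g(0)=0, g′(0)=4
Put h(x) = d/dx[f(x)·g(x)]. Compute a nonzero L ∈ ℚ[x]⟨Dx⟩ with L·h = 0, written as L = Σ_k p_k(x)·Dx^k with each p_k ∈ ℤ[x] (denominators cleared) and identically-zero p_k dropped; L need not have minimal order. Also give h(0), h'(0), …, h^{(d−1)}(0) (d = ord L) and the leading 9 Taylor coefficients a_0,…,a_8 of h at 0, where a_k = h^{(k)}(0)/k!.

L = (218 + 1080·x + 2592·x^2) + (-1 + 142·x + 1224·x^2 + 2016·x^3)·Dx + (-5 - 39·x - 37·x^2 + 228·x^3 + 288·x^4)·Dx^2  (order 2).
h: a_k = 12, -24, 264, -560, 3692, -51888/5, 262756/5, -6232096/35, 27608424/35, …
ICs: h(0) = 12, h′(0) = -24.

f: a_k = 3, 3, 12, 21, 57, 120, 291, 651, 1524, …
g: a_k = 0, 4, -8, 64/3, -64, 1024/5, -2048/3, 16384/7, -8192, …
h₀=f·g: eliminate ⇒ L₀, order ≤ 1·2.
Differentiate: ansatz ord ≤ ord L₀ ⇒ L.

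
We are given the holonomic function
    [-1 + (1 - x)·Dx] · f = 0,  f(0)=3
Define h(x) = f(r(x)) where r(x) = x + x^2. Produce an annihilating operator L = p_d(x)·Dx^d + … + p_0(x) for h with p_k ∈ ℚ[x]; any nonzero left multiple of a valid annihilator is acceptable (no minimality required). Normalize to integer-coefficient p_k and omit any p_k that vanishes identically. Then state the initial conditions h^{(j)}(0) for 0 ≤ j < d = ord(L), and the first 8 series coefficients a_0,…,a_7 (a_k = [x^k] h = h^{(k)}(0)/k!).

L = (1 + 2·x) + (-1 + x + x^2)·Dx  (order 1).
h: a_k = 3, 3, 6, 9, 15, 24, 39, 63, …
ICs: h(0) = 3.

f: a_k = 3, 3, 3, 3, 3, 3, 3, 3, …
Substitute x→r, Dx→(1/r')Dx; clear ⇒ L₀.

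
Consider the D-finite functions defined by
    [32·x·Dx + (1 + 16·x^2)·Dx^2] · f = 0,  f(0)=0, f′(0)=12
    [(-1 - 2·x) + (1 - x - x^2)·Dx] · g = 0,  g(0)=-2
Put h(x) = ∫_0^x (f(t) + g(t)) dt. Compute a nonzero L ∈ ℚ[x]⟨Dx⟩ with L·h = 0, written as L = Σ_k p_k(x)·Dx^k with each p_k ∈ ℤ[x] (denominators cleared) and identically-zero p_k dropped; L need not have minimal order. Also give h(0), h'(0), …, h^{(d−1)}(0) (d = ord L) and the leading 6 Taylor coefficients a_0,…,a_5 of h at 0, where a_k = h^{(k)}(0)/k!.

L = (64 - 256·x - 3904·x^2 - 6912·x^3 - 9696·x^4 - 1536·x^6)·Dx^2 + (-25 - 24·x + 542·x^2 - 780·x^3 - 6800·x^4 - 6560·x^5 - 768·x^6 - 1536·x^7)·Dx^3 + (2 + 17·x + 62·x^2 + 202·x^3 + 445·x^4 - 1136·x^5 - 576·x^6 - 256·x^7 - 256·x^8)·Dx^4  (order 4).
h: a_k = 0, -2, 5, -4/3, -35/2, -2, …
ICs: h(0) = 0, h′(0) = -2, h′′(0) = 10, h′′′(0) = -8.

f: a_k = 0, 12, 0, -64, 0, 3072/5, …
g: a_k = -2, -2, -4, -6, -10, -16, …
Weyl lclm of L_f,L_g ⇒ L₀ (ord ≤ 3).
Integrate: L := L₀·Dx.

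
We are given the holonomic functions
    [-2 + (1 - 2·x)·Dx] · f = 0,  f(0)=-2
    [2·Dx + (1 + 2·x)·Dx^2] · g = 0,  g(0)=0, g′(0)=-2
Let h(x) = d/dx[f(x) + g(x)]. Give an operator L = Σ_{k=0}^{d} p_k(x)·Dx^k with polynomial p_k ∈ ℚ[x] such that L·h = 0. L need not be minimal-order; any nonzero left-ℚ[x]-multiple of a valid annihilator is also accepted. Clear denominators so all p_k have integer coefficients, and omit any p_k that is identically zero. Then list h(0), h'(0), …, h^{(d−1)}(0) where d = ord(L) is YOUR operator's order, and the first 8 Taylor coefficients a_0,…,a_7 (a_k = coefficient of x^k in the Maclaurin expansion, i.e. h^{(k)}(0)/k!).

L = (40 + 16·x) + (8 + 64·x + 32·x^2)·Dx + (-3 - 2·x + 12·x^2 + 8·x^3)·Dx^2  (order 2).
h: a_k = -6, -12, -56, -112, -352, -704, -1920, -3840, …
ICs: h(0) = -6, h′(0) = -12.

f: a_k = -2, -4, -8, -16, -32, -64, -128, -256, …
g: a_k = 0, -2, 2, -8/3, 4, -32/5, 32/3, -128/7, …
h₀=f+g: left-lcm gives L₀, ord ≤ 3.
h₀' ⇒ L via d/dx closure of L₀.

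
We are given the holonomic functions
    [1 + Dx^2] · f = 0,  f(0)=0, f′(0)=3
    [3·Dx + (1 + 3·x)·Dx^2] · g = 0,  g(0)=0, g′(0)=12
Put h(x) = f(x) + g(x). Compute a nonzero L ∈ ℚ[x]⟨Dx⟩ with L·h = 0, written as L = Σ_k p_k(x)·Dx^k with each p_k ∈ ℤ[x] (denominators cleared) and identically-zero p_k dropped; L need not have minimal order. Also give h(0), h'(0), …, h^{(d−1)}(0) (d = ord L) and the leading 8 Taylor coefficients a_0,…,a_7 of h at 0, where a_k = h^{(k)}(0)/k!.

L = (165 + 18·x + 27·x^2)·Dx + (19 + 63·x + 27·x^2 + 27·x^3)·Dx^2 + (165 + 18·x + 27·x^2)·Dx^3 + (19 + 63·x + 27·x^2 + 27·x^3)·Dx^4  (order 4).
h: a_k = 0, 15, -18, 71/2, -81, 7777/40, -486, 2099519/1680, …
ICs: h(0) = 0, h′(0) = 15, h′′(0) = -36, h′′′(0) = 213.

f: a_k = 0, 3, 0, -1/2, 0, 1/40, 0, -1/1680, …
g: a_k = 0, 12, -18, 36, -81, 972/5, -486, 8748/7, …
Sum ⇒ L₀ = lclm(L_f,L_g) in ℚ(x)⟨Dx⟩.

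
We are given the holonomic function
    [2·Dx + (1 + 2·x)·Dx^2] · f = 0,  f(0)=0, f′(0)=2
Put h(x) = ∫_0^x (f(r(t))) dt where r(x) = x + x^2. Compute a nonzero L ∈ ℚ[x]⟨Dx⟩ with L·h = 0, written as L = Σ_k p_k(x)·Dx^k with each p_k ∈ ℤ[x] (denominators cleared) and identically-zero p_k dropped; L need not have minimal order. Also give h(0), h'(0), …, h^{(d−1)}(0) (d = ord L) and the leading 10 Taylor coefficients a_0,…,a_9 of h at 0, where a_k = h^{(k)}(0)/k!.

f: a_k = 0, 2, -2, 8/3, -4, 32/5, -32/3, 128/7, -32, 512/9, …
f∘r: x↦r, Dx↦Dx/r' in L_f ⇒ L₀.
h=∫₀ˣh₀: take L = L₀·Dx.
L = (4·x + 4·x^2)·Dx^2 + (1 + 4·x + 6·x^2 + 4·x^3)·Dx^3  (order 3).
h: a_k = 0, 0, 1, 0, -1/3, 2/5, -4/15, 0, 2/7, -4/9, …
ICs: h(0) = 0, h′(0) = 0, h′′(0) = 2.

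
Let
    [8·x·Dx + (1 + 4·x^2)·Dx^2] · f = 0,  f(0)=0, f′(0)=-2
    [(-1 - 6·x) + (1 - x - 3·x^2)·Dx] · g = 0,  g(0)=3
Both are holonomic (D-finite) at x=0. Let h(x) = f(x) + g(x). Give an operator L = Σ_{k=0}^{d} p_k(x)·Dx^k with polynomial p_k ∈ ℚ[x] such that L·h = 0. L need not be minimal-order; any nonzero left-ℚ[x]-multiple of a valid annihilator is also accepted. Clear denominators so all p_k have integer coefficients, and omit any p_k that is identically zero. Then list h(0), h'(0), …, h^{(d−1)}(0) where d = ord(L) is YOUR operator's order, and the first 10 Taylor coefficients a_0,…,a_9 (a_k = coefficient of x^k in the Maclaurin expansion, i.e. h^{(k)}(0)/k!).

f: a_k = 0, -2, 0, 8/3, 0, -32/5, 0, 128/7, 0, -512/9, …
g: a_k = 3, 3, 12, 21, 57, 120, 291, 651, 1524, 3477, …
L₀ := lclm(L_f,L_g); ord L₀ ≤ 2+1.
L = (32 - 128·x - 1488·x^2 - 2880·x^3 - 8424·x^4 - 2592·x^6)·Dx + (-25 - 160·x - 214·x^2 - 1188·x^3 - 2628·x^4 - 6264·x^5 - 432·x^6 - 2592·x^7)·Dx^2 + (4 + 9·x + 54·x^2 - 66·x^3 - x^4 - 444·x^5 - 720·x^6 - 144·x^7 - 432·x^8)·Dx^3  (order 3).
h: a_k = 3, 1, 12, 71/3, 57, 568/5, 291, 4685/7, 1524, 30781/9, …
ICs: h(0) = 3, h′(0) = 1, h′′(0) = 24.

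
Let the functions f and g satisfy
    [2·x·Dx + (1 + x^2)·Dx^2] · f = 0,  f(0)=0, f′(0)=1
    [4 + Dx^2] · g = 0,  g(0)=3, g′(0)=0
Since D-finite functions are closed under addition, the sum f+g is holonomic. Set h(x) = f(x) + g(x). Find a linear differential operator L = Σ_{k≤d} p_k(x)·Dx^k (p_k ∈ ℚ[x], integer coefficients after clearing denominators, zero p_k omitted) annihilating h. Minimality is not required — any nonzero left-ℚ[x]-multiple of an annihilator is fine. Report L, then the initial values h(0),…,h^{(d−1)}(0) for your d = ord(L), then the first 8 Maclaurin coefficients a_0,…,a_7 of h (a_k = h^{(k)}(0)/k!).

L = (-32·x + 80·x^3 + 16·x^5)·Dx + (4 + 32·x^2 + 36·x^4 + 8·x^6)·Dx^2 + (-8·x + 20·x^3 + 4·x^5)·Dx^3 + (1 + 8·x^2 + 9·x^4 + 2·x^6)·Dx^4  (order 4).
h: a_k = 3, 1, -6, -1/3, 2, 1/5, -4/15, -1/7, …
ICs: h(0) = 3, h′(0) = 1, h′′(0) = -12, h′′′(0) = -2.

f: a_k = 0, 1, 0, -1/3, 0, 1/5, 0, -1/7, …
g: a_k = 3, 0, -6, 0, 2, 0, -4/15, 0, …
f+g: L₀ = lclm(L_f,L_g), ord ≤ 2+2.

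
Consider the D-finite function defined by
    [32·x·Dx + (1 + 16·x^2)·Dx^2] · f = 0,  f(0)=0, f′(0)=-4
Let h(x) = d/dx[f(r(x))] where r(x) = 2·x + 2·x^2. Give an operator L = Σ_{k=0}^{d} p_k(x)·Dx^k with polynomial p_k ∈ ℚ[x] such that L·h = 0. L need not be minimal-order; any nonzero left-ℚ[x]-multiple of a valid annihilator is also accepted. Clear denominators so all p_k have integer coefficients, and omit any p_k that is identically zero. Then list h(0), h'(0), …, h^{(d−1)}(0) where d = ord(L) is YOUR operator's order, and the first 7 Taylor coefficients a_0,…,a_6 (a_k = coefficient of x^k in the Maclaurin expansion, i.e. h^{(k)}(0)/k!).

L = (-2 + 128·x + 512·x^2 + 768·x^3 + 384·x^4) + (1 + 2·x + 64·x^2 + 256·x^3 + 320·x^4 + 128·x^5)·Dx  (order 1).
h: a_k = -8, -16, 512, 2048, -30208, -195584, 1638400, …
ICs: h(0) = -8.

f: a_k = 0, -4, 0, 64/3, 0, -1024/5, 0, …
f∘r: x↦r, Dx↦Dx/r' in L_f ⇒ L₀.
Differentiate: ansatz ord ≤ ord L₀ ⇒ L.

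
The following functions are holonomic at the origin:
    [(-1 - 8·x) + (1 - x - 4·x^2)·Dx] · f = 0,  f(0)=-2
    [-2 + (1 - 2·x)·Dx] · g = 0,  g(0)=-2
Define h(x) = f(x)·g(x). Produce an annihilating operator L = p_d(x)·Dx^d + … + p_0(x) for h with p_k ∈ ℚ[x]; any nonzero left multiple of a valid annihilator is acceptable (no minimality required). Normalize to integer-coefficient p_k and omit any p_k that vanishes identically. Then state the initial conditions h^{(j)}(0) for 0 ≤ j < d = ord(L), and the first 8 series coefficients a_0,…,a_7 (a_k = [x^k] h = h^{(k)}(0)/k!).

f: a_k = -2, -2, -10, -18, -58, -130, -362, -882, …
g: a_k = -2, -4, -8, -16, -32, -64, -128, -256, …
h₀=f·g: eliminate ⇒ L₀, order ≤ 1·1.
L = (-3 - 4·x + 24·x^2) + (1 - 3·x - 2·x^2 + 8·x^3)·Dx  (order 1).
h: a_k = 4, 12, 44, 124, 364, 988, 2700, 7164, …
ICs: h(0) = 4.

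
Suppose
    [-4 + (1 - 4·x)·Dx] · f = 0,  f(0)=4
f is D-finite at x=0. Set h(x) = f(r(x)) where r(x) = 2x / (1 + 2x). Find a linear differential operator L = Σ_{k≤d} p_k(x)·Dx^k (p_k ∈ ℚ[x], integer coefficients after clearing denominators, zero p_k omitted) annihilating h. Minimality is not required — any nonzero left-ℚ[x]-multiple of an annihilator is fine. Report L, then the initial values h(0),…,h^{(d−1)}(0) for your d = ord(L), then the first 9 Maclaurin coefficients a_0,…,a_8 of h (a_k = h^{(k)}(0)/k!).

L = 8 + (-1 + 4·x + 12·x^2)·Dx  (order 1).
h: a_k = 4, 32, 192, 1152, 6912, 41472, 248832, 1492992, 8957952, …
ICs: h(0) = 4.

f: a_k = 4, 16, 64, 256, 1024, 4096, 16384, 65536, 262144, …
f∘r: x↦r, Dx↦Dx/r' in L_f ⇒ L₀.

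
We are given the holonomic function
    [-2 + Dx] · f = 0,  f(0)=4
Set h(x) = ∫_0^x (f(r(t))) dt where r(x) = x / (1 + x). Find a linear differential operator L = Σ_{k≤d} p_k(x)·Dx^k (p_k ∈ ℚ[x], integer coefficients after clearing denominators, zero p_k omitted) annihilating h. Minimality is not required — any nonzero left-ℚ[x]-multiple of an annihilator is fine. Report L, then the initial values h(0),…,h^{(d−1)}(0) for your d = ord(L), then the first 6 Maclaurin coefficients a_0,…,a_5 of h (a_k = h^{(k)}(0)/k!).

L = -2·Dx + (1 + 2·x + x^2)·Dx^2  (order 2).
h: a_k = 0, 4, 4, 0, -2/3, 8/15, …
ICs: h(0) = 0, h′(0) = 4.

f: a_k = 4, 8, 8, 16/3, 8/3, 16/15, …
L₀ from L_f via x↦r, Dx↦r'^{-1}Dx.
h=∫h₀ ⇒ L = L₀·Dx.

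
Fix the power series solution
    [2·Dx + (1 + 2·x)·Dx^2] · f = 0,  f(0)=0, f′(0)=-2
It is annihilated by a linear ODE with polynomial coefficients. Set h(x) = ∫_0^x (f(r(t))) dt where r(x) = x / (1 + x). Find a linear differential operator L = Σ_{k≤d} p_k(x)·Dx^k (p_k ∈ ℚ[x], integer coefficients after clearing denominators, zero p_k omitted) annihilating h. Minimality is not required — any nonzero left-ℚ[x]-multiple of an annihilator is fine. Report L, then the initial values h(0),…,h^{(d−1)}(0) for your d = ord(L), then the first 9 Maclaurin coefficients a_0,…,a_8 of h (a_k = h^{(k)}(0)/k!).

L = (4 + 6·x)·Dx^2 + (1 + 4·x + 3·x^2)·Dx^3  (order 3).
h: a_k = 0, 0, -1, 4/3, -13/6, 4, -121/15, 52/3, -1093/28, …
ICs: h(0) = 0, h′(0) = 0, h′′(0) = -2.

f: a_k = 0, -2, 2, -8/3, 4, -32/5, 32/3, -128/7, 32, …
Change of var in L_f (x↦r) gives L₀.
∫: right-multiply L₀ by Dx.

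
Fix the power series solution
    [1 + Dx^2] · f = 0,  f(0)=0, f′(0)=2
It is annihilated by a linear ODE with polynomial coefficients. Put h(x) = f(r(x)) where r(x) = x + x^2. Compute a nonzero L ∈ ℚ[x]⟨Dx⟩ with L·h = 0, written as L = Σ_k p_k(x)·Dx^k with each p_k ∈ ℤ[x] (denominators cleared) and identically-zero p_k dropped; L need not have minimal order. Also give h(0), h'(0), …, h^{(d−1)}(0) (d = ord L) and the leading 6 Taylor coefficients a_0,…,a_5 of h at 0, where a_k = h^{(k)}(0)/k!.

f: a_k = 0, 2, 0, -1/3, 0, 1/60, …
f∘r: x↦r, Dx↦Dx/r' in L_f ⇒ L₀.
L = (1 + 6·x + 12·x^2 + 8·x^3) - 2·Dx + (1 + 2·x)·Dx^2  (order 2).
h: a_k = 0, 2, 2, -1/3, -1, -59/60, …
ICs: h(0) = 0, h′(0) = 2.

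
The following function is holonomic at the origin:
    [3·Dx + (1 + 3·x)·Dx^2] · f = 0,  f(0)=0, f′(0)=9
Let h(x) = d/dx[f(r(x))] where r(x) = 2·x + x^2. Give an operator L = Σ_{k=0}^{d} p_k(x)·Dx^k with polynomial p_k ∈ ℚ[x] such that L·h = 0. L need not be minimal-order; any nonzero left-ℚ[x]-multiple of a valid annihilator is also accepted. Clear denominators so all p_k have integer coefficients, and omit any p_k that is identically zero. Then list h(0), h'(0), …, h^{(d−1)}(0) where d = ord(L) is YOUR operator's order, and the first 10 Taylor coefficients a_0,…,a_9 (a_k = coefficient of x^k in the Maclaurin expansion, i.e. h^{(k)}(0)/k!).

f: a_k = 0, 9, -27/2, 27, -243/4, 729/5, -729/2, 6561/7, -19683/8, 6561, …
Change of var in L_f (x↦r) gives L₀.
h=h₀': d/dx-closure on L₀ ⇒ L.
L = (5 + 6·x + 3·x^2) + (1 + 7·x + 9·x^2 + 3·x^3)·Dx  (order 1).
h: a_k = 18, -90, 486, -2646, 14418, -78570, 428166, -2333286, 12715218, -69291450, …
ICs: h(0) = 18.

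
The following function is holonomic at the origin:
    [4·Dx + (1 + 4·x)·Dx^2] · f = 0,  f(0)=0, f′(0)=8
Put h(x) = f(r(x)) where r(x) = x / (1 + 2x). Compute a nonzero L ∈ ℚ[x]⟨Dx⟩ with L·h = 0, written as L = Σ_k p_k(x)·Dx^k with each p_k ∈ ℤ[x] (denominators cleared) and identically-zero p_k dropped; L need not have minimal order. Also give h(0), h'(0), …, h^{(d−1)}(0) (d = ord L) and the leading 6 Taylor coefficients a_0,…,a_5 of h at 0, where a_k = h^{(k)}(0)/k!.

f: a_k = 0, 8, -16, 128/3, -128, 2048/5, …
h₀=f(r): pull back L_f along r ⇒ L₀.
L = (8 + 24·x)·Dx + (1 + 8·x + 12·x^2)·Dx^2  (order 2).
h: a_k = 0, 8, -32, 416/3, -640, 15488/5, …
ICs: h(0) = 0, h′(0) = 8.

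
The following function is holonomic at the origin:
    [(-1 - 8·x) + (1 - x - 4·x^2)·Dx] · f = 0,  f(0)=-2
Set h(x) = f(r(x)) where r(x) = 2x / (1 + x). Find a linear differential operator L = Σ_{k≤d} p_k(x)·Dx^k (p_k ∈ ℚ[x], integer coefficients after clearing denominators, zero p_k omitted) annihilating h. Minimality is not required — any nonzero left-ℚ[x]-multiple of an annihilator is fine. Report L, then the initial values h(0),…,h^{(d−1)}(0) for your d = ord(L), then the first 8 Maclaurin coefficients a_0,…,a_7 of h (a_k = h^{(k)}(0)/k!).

f: a_k = -2, -2, -10, -18, -58, -130, -362, -882, …
Change of var in L_f (x↦r) gives L₀.
L = (2 + 34·x) + (-1 - x + 17·x^2 + 17·x^3)·Dx  (order 1).
h: a_k = -2, -4, -36, -68, -612, -1156, -10404, -19652, …
ICs: h(0) = -2.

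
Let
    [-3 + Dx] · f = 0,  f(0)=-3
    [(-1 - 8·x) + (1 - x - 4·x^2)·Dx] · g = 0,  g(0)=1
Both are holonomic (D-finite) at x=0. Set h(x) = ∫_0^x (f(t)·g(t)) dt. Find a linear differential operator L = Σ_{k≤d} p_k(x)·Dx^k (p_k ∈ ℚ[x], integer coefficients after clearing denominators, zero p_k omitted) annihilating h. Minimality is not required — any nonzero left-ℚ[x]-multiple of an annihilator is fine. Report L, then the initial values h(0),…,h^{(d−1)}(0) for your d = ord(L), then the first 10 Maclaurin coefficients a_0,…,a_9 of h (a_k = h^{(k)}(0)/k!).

L = (4 + 5·x - 12·x^2)·Dx + (-1 + x + 4·x^2)·Dx^2  (order 2).
h: a_k = 0, -3, -6, -25/2, -99/4, -2073/40, -551/5, -19437/80, -243423/448, -16651081/13440, …
ICs: h(0) = 0, h′(0) = -3.

f: a_k = -3, -9, -27/2, -27/2, -81/8, -243/40, -243/80, -729/560, -2187/4480, -729/4480, …
g: a_k = 1, 1, 5, 9, 29, 65, 181, 441, 1165, 2929, …
Product ⇒ symmetric product L₀, ord ≤ 1.
Integrate: L := L₀·Dx.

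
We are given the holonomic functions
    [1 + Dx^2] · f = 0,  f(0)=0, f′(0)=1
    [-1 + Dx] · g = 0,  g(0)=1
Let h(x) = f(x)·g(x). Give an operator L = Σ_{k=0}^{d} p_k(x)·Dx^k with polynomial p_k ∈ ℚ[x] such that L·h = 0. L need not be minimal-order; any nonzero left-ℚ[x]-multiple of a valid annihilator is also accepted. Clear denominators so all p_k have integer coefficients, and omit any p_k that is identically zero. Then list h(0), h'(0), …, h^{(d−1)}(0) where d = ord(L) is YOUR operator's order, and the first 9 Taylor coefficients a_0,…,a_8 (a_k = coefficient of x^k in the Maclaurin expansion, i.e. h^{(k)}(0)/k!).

f: a_k = 0, 1, 0, -1/6, 0, 1/120, 0, -1/5040, 0, …
g: a_k = 1, 1, 1/2, 1/6, 1/24, 1/120, 1/720, 1/5040, 1/40320, …
Product ⇒ symmetric product L₀, ord ≤ 2.
L = 2 - 2·Dx + Dx^2  (order 2).
h: a_k = 0, 1, 1, 1/3, 0, -1/30, -1/90, -1/630, 0, …
ICs: h(0) = 0, h′(0) = 1.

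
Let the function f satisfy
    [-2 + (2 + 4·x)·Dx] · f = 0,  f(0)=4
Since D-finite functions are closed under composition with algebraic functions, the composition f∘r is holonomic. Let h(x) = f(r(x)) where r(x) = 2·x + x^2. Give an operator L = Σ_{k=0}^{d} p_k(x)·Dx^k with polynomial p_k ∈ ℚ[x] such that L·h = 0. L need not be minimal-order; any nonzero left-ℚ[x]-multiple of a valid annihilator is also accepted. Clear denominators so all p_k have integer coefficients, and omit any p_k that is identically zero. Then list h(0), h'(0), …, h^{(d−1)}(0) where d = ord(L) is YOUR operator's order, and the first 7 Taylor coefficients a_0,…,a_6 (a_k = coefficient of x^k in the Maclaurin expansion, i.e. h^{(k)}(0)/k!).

f: a_k = 4, 4, -2, 2, -5/2, 7/2, -21/4, …
Substitute x→r, Dx→(1/r')Dx; clear ⇒ L₀.
L = (-2 - 2·x) + (1 + 4·x + 2·x^2)·Dx  (order 1).
h: a_k = 4, 8, -4, 8, -18, 44, -114, …
ICs: h(0) = 4.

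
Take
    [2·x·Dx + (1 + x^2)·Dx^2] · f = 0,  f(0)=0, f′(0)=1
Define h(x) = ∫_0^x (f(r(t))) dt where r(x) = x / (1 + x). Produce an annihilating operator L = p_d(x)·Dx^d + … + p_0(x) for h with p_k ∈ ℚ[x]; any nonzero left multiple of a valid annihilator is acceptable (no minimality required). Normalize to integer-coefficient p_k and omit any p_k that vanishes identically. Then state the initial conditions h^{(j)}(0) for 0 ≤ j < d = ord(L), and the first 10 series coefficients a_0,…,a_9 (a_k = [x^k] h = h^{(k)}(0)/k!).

f: a_k = 0, 1, 0, -1/3, 0, 1/5, 0, -1/7, 0, 1/9, …
Substitute x→r, Dx→(1/r')Dx; clear ⇒ L₀.
h=∫h₀ ⇒ L = L₀·Dx.
L = (2 + 4·x)·Dx^2 + (1 + 2·x + 2·x^2)·Dx^3  (order 3).
h: a_k = 0, 0, 1/2, -1/3, 1/6, 0, -2/15, 4/21, -1/7, 0, …
ICs: h(0) = 0, h′(0) = 0, h′′(0) = 1.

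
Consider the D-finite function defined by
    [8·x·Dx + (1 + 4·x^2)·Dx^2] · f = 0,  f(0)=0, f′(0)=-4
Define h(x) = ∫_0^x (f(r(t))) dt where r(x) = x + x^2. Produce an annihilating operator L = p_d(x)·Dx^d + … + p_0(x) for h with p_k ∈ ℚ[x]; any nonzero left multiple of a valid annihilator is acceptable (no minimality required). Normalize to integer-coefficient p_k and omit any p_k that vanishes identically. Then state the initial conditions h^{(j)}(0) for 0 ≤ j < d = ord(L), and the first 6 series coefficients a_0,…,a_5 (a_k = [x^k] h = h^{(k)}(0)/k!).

f: a_k = 0, -4, 0, 16/3, 0, -64/5, …
h₀=f(r): pull back L_f along r ⇒ L₀.
∫: right-multiply L₀ by Dx.
L = (-2 + 8·x + 32·x^2 + 48·x^3 + 24·x^4)·Dx^2 + (1 + 2·x + 4·x^2 + 16·x^3 + 20·x^4 + 8·x^5)·Dx^3  (order 3).
h: a_k = 0, 0, -2, -4/3, 4/3, 16/5, …
ICs: h(0) = 0, h′(0) = 0, h′′(0) = -4.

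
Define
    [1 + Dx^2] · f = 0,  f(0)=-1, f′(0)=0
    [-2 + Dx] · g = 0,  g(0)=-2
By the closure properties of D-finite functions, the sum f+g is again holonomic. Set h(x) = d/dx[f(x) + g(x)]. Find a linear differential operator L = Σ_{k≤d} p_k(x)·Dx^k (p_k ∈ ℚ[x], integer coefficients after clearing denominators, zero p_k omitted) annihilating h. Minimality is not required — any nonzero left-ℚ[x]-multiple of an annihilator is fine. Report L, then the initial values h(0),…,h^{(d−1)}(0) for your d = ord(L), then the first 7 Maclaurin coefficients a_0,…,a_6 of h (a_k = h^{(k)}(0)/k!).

f: a_k = -1, 0, 1/2, 0, -1/24, 0, 1/720, …
g: a_k = -2, -4, -4, -8/3, -4/3, -8/15, -8/45, …
h₀=f+g: left-lcm gives L₀, ord ≤ 3.
Derive L from L₀ (diff closure).
L = 2 - Dx + 2·Dx^2 - Dx^3  (order 3).
h: a_k = -4, -7, -8, -11/2, -8/3, -127/120, -16/45, …
ICs: h(0) = -4, h′(0) = -7, h′′(0) = -16.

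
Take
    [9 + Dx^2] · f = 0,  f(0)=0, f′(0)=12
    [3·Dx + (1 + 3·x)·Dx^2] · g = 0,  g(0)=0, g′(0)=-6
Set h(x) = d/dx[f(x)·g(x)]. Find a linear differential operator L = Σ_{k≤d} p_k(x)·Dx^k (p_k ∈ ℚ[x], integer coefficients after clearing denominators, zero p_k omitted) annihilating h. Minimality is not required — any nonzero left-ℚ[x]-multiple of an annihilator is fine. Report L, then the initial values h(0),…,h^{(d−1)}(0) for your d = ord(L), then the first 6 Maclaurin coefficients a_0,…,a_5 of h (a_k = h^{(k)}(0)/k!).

f: a_k = 0, 12, 0, -18, 0, 81/10, …
g: a_k = 0, -6, 9, -18, 81/2, -486/5, …
h₀=f·g: eliminate ⇒ L₀, order ≤ 2·2.
h=h₀': d/dx-closure on L₀ ⇒ L.
L = (-675 - 3564·x - 10206·x^2 + 8748·x^3 + 94041·x^4 + 157464·x^5 + 78732·x^6) + (-216 - 864·x + 1620·x^2 + 14580·x^3 + 29160·x^4 + 17496·x^5)·Dx + (-84 - 396·x - 378·x^2 + 5832·x^3 + 23814·x^4 + 34992·x^5 + 17496·x^6)·Dx^2 + (-24 - 96·x + 180·x^2 + 1620·x^3 + 3240·x^4 + 1944·x^5)·Dx^3 + (-1 + 84·x^2 + 540·x^3 + 1485·x^4 + 1944·x^5 + 972·x^6)·Dx^4  (order 4).
h: a_k = 0, -144, 324, -432, 1620, -5346, …
ICs: h(0) = 0, h′(0) = -144, h′′(0) = 648, h′′′(0) = -2592.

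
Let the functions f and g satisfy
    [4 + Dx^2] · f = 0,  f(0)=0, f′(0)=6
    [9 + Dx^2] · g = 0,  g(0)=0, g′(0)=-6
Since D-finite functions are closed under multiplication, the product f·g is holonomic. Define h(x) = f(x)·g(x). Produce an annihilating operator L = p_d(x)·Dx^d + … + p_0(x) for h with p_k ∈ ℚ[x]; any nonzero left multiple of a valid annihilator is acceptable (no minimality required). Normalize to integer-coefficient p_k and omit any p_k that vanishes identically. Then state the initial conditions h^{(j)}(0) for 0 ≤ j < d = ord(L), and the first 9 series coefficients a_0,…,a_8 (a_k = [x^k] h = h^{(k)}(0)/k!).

L = 25 + 26·Dx^2 + Dx^4  (order 4).
h: a_k = 0, 0, -36, 0, 78, 0, -651/10, 0, 4069/140, …
ICs: h(0) = 0, h′(0) = 0, h′′(0) = -72, h′′′(0) = 0.

f: a_k = 0, 6, 0, -4, 0, 4/5, 0, -8/105, 0, …
g: a_k = 0, -6, 0, 9, 0, -81/20, 0, 243/280, 0, …
f·g: L₀ = L_f ⊗_s L_g, ord ≤ 2·2.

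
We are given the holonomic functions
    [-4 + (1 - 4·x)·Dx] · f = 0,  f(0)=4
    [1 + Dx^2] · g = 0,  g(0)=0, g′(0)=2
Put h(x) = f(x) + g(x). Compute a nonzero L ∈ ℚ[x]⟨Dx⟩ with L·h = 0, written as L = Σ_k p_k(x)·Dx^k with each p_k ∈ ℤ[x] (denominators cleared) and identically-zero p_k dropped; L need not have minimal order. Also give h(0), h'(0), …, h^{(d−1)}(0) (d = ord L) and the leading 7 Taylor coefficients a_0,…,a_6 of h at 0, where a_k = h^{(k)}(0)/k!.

f: a_k = 4, 16, 64, 256, 1024, 4096, 16384, …
g: a_k = 0, 2, 0, -1/3, 0, 1/60, 0, …
L₀ := lclm(L_f,L_g); ord L₀ ≤ 1+2.
L = (388 - 32·x + 64·x^2) + (-33 + 140·x - 48·x^2 + 64·x^3)·Dx + (388 - 32·x + 64·x^2)·Dx^2 + (-33 + 140·x - 48·x^2 + 64·x^3)·Dx^3  (order 3).
h: a_k = 4, 18, 64, 767/3, 1024, 245761/60, 16384, …
ICs: h(0) = 4, h′(0) = 18, h′′(0) = 128.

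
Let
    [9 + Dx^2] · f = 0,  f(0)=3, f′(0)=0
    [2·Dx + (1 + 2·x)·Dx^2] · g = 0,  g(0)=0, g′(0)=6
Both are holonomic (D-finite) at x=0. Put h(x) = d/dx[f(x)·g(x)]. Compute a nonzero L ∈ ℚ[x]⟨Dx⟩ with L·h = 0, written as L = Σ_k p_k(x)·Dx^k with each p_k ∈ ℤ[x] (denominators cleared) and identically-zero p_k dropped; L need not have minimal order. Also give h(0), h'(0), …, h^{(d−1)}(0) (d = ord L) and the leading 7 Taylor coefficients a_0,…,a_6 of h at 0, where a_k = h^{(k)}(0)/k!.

L = (-1890 - 5103·x + 24057·x^2 + 163296·x^3 + 344088·x^4 + 314928·x^5 + 104976·x^6) + (-297 + 1998·x + 19440·x^2 + 51840·x^3 + 58320·x^4 + 23328·x^5)·Dx + (-147 + 738·x + 11106·x^2 + 44064·x^3 + 80352·x^4 + 69984·x^5 + 23328·x^6)·Dx^2 + (-33 + 222·x + 2160·x^2 + 5760·x^3 + 6480·x^4 + 2592·x^5)·Dx^3 + (7 + 145·x + 937·x^2 + 2880·x^3 + 4680·x^4 + 3888·x^5 + 1296·x^6)·Dx^4  (order 4).
h: a_k = 18, -36, -171, 180, 207/4, 63/2, -8919/40, …
ICs: h(0) = 18, h′(0) = -36, h′′(0) = -342, h′′′(0) = 1080.

f: a_k = 3, 0, -27/2, 0, 81/8, 0, -243/80, …
g: a_k = 0, 6, -6, 8, -12, 96/5, -32, …
h₀=f·g: eliminate ⇒ L₀, order ≤ 2·2.
h₀' ⇒ L via d/dx closure of L₀.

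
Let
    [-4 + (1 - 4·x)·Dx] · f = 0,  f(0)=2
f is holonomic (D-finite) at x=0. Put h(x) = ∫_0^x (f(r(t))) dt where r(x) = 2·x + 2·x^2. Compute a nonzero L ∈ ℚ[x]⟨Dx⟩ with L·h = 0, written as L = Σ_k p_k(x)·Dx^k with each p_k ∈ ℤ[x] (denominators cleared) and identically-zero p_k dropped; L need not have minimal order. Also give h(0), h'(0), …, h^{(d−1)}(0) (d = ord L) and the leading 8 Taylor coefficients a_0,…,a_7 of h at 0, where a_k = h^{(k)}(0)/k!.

f: a_k = 2, 8, 32, 128, 512, 2048, 8192, 32768, …
L₀ from L_f via x↦r, Dx↦r'^{-1}Dx.
Integrate: L := L₀·Dx.
L = (8 + 16·x)·Dx + (-1 + 8·x + 8·x^2)·Dx^2  (order 2).
h: a_k = 0, 2, 8, 48, 320, 11392/5, 16896, 902144/7, …
ICs: h(0) = 0, h′(0) = 2.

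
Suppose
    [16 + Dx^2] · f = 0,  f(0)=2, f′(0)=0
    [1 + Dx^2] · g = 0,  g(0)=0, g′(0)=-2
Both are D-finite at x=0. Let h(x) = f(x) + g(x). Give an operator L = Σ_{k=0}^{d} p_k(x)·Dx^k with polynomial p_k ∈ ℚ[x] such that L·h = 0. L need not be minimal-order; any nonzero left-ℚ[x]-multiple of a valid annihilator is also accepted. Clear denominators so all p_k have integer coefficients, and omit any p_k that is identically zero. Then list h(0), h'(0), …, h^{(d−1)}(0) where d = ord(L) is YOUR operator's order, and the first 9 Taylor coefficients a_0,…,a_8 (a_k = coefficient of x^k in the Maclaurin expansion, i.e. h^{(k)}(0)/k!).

f: a_k = 2, 0, -16, 0, 64/3, 0, -512/45, 0, 1024/315, …
g: a_k = 0, -2, 0, 1/3, 0, -1/60, 0, 1/2520, 0, …
h₀=f+g: left-lcm gives L₀, ord ≤ 4.
L = 16 + 17·Dx^2 + Dx^4  (order 4).
h: a_k = 2, -2, -16, 1/3, 64/3, -1/60, -512/45, 1/2520, 1024/315, …
ICs: h(0) = 2, h′(0) = -2, h′′(0) = -32, h′′′(0) = 2.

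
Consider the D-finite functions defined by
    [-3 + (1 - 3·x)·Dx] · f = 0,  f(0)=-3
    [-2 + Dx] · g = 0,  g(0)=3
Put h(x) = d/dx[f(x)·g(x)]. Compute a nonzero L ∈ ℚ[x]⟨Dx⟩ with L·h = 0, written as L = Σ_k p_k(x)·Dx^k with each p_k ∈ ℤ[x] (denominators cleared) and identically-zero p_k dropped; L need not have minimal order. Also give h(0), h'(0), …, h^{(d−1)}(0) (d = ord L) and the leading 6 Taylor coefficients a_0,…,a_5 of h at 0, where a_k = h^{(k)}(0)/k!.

L = (34 - 60·x + 36·x^2) + (-5 + 21·x - 18·x^2)·Dx  (order 1).
h: a_k = -45, -306, -1413, -5676, -21297, -76674, …
ICs: h(0) = -45.

f: a_k = -3, -9, -27, -81, -243, -729, …
g: a_k = 3, 6, 6, 4, 2, 4/5, …
Sym-product of L_f,L_g gives L₀ (≤ ord 1).
Derive L from L₀ (diff closure).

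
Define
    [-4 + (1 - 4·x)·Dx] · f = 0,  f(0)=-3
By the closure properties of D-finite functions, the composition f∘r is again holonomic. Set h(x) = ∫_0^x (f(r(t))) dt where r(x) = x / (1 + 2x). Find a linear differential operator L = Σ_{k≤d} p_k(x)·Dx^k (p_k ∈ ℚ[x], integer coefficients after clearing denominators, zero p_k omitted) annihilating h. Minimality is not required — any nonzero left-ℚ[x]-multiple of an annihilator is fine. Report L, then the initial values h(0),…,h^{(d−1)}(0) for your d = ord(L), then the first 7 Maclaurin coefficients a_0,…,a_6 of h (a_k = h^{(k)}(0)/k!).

f: a_k = -3, -12, -48, -192, -768, -3072, -12288, …
Substitute x→r, Dx→(1/r')Dx; clear ⇒ L₀.
Integrate: L := L₀·Dx.
L = 4·Dx + (-1 + 4·x^2)·Dx^2  (order 2).
h: a_k = 0, -3, -6, -8, -12, -96/5, -32, …
ICs: h(0) = 0, h′(0) = -3.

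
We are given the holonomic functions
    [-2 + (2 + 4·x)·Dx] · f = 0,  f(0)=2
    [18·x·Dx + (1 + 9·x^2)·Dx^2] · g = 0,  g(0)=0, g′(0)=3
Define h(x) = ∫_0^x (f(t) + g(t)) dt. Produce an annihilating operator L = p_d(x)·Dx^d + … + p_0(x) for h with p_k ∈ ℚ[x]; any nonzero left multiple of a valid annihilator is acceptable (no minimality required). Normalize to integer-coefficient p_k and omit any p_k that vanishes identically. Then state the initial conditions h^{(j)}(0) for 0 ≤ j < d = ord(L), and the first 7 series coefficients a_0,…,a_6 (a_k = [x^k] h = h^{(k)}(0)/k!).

L = (-18 - 90·x + 486·x^2 + 486·x^3)·Dx^2 + (-21 - 72·x + 360·x^2 + 1944·x^3 + 1701·x^4)·Dx^3 + (-1 + 16·x + 54·x^2 + 198·x^3 + 567·x^4 + 486·x^5)·Dx^4  (order 4).
h: a_k = 0, 2, 5/2, -1/3, -2, -1/4, 1007/120, …
ICs: h(0) = 0, h′(0) = 2, h′′(0) = 5, h′′′(0) = -2.

f: a_k = 2, 2, -1, 1, -5/4, 7/4, -21/8, …
g: a_k = 0, 3, 0, -9, 0, 243/5, 0, …
h₀=f+g: left-lcm gives L₀, ord ≤ 3.
h=∫₀ˣh₀: take L = L₀·Dx.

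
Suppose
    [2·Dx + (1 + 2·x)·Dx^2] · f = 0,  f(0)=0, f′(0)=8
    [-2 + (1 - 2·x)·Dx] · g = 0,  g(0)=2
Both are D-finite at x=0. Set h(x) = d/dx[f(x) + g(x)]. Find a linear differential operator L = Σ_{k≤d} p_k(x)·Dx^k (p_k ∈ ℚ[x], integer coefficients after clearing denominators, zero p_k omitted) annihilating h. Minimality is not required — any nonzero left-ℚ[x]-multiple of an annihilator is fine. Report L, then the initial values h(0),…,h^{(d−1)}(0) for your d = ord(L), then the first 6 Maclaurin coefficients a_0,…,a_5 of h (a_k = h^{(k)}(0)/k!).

f: a_k = 0, 8, -8, 32/3, -16, 128/5, …
g: a_k = 2, 4, 8, 16, 32, 64, …
L₀ := lclm(L_f,L_g); ord L₀ ≤ 2+1.
h₀' ⇒ L via d/dx closure of L₀.
L = (-40 - 16·x) + (-8 - 64·x - 32·x^2)·Dx + (3 + 2·x - 12·x^2 - 8·x^3)·Dx^2  (order 2).
h: a_k = 12, 0, 80, 64, 448, 512, …
ICs: h(0) = 12, h′(0) = 0.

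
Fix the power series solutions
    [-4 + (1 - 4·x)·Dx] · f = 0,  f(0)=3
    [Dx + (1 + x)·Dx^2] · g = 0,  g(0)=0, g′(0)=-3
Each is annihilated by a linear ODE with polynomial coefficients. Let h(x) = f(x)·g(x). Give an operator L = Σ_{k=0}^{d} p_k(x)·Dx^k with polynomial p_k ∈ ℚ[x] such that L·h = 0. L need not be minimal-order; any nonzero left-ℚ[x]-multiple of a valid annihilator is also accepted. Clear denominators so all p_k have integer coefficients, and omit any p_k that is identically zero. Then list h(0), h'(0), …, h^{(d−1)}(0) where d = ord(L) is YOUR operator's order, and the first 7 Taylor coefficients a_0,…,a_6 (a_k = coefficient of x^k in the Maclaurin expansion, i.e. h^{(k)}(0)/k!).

f: a_k = 3, 12, 48, 192, 768, 3072, 12288, …
g: a_k = 0, -3, 3/2, -1, 3/4, -3/5, 1/2, …
Sym-product of L_f,L_g gives L₀ (≤ ord 2).
L = 4 + (7 + 12·x)·Dx + (-1 + 3·x + 4·x^2)·Dx^2  (order 2).
h: a_k = 0, -9, -63/2, -129, -2055/4, -10284/5, -82257/10, …
ICs: h(0) = 0, h′(0) = -9.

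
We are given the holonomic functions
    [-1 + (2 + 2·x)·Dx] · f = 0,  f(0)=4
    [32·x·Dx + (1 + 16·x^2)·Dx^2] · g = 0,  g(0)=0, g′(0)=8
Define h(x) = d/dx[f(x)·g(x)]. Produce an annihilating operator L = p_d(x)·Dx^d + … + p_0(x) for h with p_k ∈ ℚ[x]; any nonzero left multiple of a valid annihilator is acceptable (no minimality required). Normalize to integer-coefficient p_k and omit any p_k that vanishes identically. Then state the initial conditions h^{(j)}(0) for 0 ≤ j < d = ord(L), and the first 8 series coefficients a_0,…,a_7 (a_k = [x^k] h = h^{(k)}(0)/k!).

L = (125 + 640·x - 5728·x^2 - 6144·x^3 - 768·x^4) + (268 + 1164·x - 10368·x^2 - 29696·x^3 - 21504·x^4 - 3072·x^5)·Dx + (12 - 232·x - 372·x^2 - 4096·x^3 - 9088·x^4 - 6144·x^5 - 1024·x^6)·Dx^2  (order 2).
h: a_k = 32, 32, -524, -1000/3, 99509/12, 97129/20, -63582493/480, -62254327/840, …
ICs: h(0) = 32, h′(0) = 32.

f: a_k = 4, 2, -1/2, 1/4, -5/32, 7/64, -21/256, 33/512, …
g: a_k = 0, 8, 0, -128/3, 0, 2048/5, 0, -32768/7, …
h₀=f·g: eliminate ⇒ L₀, order ≤ 1·2.
h₀' ⇒ L via d/dx closure of L₀.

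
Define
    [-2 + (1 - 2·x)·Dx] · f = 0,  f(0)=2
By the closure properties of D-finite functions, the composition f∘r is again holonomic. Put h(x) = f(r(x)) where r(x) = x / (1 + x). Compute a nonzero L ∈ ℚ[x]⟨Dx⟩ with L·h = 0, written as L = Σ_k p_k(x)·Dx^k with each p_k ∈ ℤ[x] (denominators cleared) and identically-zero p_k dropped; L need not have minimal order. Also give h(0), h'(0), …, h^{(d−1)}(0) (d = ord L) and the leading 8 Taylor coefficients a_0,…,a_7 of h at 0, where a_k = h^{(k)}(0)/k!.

f: a_k = 2, 4, 8, 16, 32, 64, 128, 256, …
Substitute x→r, Dx→(1/r')Dx; clear ⇒ L₀.
L = 2 + (-1 + x^2)·Dx  (order 1).
h: a_k = 2, 4, 4, 4, 4, 4, 4, 4, …
ICs: h(0) = 2.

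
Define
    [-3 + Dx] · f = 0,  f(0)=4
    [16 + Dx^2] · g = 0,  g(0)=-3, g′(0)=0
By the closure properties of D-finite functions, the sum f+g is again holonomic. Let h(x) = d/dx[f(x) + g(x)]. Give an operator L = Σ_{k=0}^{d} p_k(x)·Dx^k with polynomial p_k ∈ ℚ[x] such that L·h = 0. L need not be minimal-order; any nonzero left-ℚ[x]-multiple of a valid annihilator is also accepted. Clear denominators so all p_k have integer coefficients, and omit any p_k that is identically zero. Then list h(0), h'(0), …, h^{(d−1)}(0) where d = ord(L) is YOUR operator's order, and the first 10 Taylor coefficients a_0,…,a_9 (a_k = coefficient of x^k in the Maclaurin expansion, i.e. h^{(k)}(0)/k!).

f: a_k = 4, 12, 18, 18, 27/2, 81/10, 81/20, 243/140, 729/1120, 243/1120, …
g: a_k = -3, 0, 24, 0, -32, 0, 256/15, 0, -512/105, 0, …
f+g: L₀ = lclm(L_f,L_g), ord ≤ 1+2.
Derive L from L₀ (diff closure).
L = 48 - 16·Dx + 3·Dx^2 - Dx^3  (order 3).
h: a_k = 12, 84, 54, -74, 81/2, 1267/10, 243/20, -14197/420, 2187/1120, 40261/4320, …
ICs: h(0) = 12, h′(0) = 84, h′′(0) = 108.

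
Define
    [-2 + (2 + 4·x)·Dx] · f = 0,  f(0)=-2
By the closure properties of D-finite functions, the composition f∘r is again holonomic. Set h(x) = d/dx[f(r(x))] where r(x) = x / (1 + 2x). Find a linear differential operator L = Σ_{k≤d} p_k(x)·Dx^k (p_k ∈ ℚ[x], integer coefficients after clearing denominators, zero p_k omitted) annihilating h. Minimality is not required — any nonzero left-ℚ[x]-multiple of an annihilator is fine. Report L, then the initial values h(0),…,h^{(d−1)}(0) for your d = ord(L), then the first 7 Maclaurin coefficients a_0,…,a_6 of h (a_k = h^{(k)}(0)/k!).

f: a_k = -2, -2, 1, -1, 5/4, -7/4, 21/8, …
Change of var in L_f (x↦r) gives L₀.
h=h₀': d/dx-closure on L₀ ⇒ L.
L = (-5 - 16·x) + (-1 - 6·x - 8·x^2)·Dx  (order 1).
h: a_k = -2, 10, -39, 141, -1995/4, 7059/4, -50435/8, …
ICs: h(0) = -2.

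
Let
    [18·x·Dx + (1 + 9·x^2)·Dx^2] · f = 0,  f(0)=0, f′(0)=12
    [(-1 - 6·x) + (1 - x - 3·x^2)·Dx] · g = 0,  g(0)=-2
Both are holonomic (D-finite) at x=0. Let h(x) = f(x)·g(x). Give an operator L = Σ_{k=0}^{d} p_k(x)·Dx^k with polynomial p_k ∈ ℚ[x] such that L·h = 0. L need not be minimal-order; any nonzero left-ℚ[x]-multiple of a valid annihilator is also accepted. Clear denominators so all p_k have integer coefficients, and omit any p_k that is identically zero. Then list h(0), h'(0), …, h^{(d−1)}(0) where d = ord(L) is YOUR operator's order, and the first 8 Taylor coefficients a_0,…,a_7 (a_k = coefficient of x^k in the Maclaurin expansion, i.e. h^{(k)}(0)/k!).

L = (6 + 18·x + 162·x^2) + (2 - 6·x + 36·x^2 + 162·x^3)·Dx + (-1 + x - 6·x^2 + 9·x^3 + 27·x^4)·Dx^2  (order 2).
h: a_k = 0, -24, -24, -24, -96, -2784/5, -4224/5, -552/35, …
ICs: h(0) = 0, h′(0) = -24.

f: a_k = 0, 12, 0, -36, 0, 972/5, 0, -8748/7, …
g: a_k = -2, -2, -8, -14, -38, -80, -194, -434, …
f·g: L₀ = L_f ⊗_s L_g, ord ≤ 2·1.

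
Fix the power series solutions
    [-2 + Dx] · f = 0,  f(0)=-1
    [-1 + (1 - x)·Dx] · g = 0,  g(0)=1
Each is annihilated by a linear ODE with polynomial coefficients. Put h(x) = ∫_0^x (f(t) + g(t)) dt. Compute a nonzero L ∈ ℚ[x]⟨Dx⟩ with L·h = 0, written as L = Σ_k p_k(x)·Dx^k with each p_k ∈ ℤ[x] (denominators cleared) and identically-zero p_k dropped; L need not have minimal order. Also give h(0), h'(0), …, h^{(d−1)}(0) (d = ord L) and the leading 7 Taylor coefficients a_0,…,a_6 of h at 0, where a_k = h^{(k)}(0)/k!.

f: a_k = -1, -2, -2, -4/3, -2/3, -4/15, -4/45, …
g: a_k = 1, 1, 1, 1, 1, 1, 1, …
f+g: L₀ = lclm(L_f,L_g), ord ≤ 1+1.
h=∫h₀ ⇒ L = L₀·Dx.
L = 4·x·Dx + (2 - 8·x + 4·x^2)·Dx^2 + (-1 + 3·x - 2·x^2)·Dx^3  (order 3).
h: a_k = 0, 0, -1/2, -1/3, -1/12, 1/15, 11/90, …
ICs: h(0) = 0, h′(0) = 0, h′′(0) = -1.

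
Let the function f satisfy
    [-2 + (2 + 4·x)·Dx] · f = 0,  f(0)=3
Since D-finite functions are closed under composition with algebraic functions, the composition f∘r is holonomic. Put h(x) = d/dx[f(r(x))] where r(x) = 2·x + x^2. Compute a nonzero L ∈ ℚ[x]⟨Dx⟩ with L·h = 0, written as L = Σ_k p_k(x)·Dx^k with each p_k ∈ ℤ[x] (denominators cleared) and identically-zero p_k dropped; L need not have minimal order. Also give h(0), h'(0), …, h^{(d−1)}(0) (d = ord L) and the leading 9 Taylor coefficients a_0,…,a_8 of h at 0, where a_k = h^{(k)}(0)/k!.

L = -1 + (-1 - 5·x - 6·x^2 - 2·x^3)·Dx  (order 1).
h: a_k = 6, -6, 18, -54, 165, -513, 1617, -5151, 66177/4, …
ICs: h(0) = 6.

f: a_k = 3, 3, -3/2, 3/2, -15/8, 21/8, -63/16, 99/16, -1287/128, …
L₀ from L_f via x↦r, Dx↦r'^{-1}Dx.
Derive L from L₀ (diff closure).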